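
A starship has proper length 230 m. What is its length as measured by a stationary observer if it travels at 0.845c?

Proper length L₀ = 230 m
γ = 1/√(1 - 0.845²) = 1.870
L = L₀/γ = 230/1.870 = 123.0 m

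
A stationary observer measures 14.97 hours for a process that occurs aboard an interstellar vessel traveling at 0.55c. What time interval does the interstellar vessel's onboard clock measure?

Dilated time Δt = 14.97 hours
γ = 1/√(1 - 0.55²) = 1.1974
Δt₀ = Δt/γ = 14.97/1.1974 = 12.50 hours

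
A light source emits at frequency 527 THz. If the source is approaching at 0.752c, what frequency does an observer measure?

β = v/c = 0.752
(1+β)/(1-β) = 1.752/0.248 = 7.065
Doppler factor = √(7.065) = 2.658
f_obs = 527 × 2.658 = 1401 THz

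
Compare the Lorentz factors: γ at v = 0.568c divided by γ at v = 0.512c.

γ₁ = 1/√(1 - 0.568²) = 1.215
γ₂ = 1/√(1 - 0.512²) = 1.164
γ₁/γ₂ = 1.215/1.164 = 1.044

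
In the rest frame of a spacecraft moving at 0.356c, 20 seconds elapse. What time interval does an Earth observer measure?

Proper time Δt₀ = 20 seconds
γ = 1/√(1 - 0.356²) = 1.070
Δt = γΔt₀ = 1.070 × 20 = 21.40 seconds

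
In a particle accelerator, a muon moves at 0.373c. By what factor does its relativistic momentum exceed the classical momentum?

p_rel = γmv, p_class = mv
Ratio = γ = 1/√(1 - 0.373²)
= 1/√(0.860871) = 1.078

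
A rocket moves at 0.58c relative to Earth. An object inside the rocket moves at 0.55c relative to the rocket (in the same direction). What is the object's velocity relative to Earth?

u = (u' + v)/(1 + u'v/c²)
Numerator: 0.55 + 0.58 = 1.13
Denominator: 1 + 0.319 = 1.319
u = 1.13/1.319 = 0.8567c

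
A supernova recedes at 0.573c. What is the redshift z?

β = 0.573
(1+β)/(1-β) = 1.573/0.427 = 3.6838
√(3.6838) = 1.9193
z = 1.9193 - 1 = 0.9193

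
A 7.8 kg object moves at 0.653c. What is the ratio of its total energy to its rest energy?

E = γmc², E₀ = mc²
E/E₀ = γ = 1/√(1 - 0.653²) = 1.320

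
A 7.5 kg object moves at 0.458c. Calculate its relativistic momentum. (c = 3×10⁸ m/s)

γ = 1/√(1 - 0.458²) = 1.125
v = 0.458 × 3×10⁸ = 1.374×10⁸ m/s
p = γmv = 1.125 × 7.5 × 1.374×10⁸ = 1.159×10⁹ kg·m/s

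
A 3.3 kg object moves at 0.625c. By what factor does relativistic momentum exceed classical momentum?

p_rel = γmv, p_class = mv
Ratio = γ = 1/√(1 - 0.625²) = 1.281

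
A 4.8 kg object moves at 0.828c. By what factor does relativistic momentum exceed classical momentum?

p_rel = γmv, p_class = mv
Ratio = γ = 1/√(1 - 0.828²) = 1.783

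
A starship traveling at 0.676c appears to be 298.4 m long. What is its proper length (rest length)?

Contracted length L = 298.4 m
γ = 1/√(1 - 0.676²) = 1.357
L₀ = γL = 1.357 × 298.4 = 404.9 m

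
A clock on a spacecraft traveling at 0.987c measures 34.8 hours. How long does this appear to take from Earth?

Proper time Δt₀ = 34.8 hours
γ = 1/√(1 - 0.987²) = 6.222
Δt = γΔt₀ = 6.222 × 34.8 = 216.5 hours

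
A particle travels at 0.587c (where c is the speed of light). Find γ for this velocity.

v/c = 0.587, so (v/c)² = 0.344569
1 - (v/c)² = 0.655431
γ = 1/√(0.655431) = 1.235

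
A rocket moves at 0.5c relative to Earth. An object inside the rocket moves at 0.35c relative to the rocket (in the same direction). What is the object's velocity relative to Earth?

u = (u' + v)/(1 + u'v/c²)
Numerator: 0.35 + 0.5 = 0.85
Denominator: 1 + 0.175 = 1.175
u = 0.85/1.175 = 0.7234c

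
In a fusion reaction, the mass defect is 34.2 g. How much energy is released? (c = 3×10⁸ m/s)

Convert mass defect: Δm = 34.2 g = 0.0342 kg
E = Δm·c² = 0.0342 × (3×10⁸)²
= 0.0342 × 9×10¹⁶ = 3.078×10¹⁵ J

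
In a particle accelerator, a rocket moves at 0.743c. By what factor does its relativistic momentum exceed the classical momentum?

p_rel = γmv, p_class = mv
Ratio = γ = 1/√(1 - 0.743²)
= 1/√(0.447951) = 1.494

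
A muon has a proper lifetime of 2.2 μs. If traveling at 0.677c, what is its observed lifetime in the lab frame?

Proper lifetime τ₀ = 2.2 μs
γ = 1/√(1 - 0.677²) = 1.3587
τ = γτ₀ = 1.3587 × 2.2 μs = 2.989 μs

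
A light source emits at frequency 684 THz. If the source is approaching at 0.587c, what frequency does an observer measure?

β = v/c = 0.587
(1+β)/(1-β) = 1.587/0.413 = 3.843
Doppler factor = √(3.843) = 1.960
f_obs = 684 × 1.960 = 1341 THz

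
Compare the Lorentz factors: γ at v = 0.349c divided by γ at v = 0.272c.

γ₁ = 1/√(1 - 0.349²) = 1.067
γ₂ = 1/√(1 - 0.272²) = 1.039
γ₁/γ₂ = 1.067/1.039 = 1.027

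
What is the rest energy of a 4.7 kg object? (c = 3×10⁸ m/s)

c² = (3×10⁸)² = 9.000×10¹⁶ m²/s²
E₀ = mc² = 4.7 × 9.000×10¹⁶ = 4.230×10¹⁷ J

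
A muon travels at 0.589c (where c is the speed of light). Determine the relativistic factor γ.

v/c = 0.589, so (v/c)² = 0.346921
1 - (v/c)² = 0.653079
γ = 1/√(0.653079) = 1.237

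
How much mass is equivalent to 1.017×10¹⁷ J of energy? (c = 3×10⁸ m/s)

From E = mc², we get m = E/c²
c² = (3×10⁸)² = 9×10¹⁶ m²/s²
m = 1.017×10¹⁷ / 9×10¹⁶ = 1.130 kg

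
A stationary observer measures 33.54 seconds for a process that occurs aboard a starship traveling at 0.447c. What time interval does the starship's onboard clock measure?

Dilated time Δt = 33.54 seconds
γ = 1/√(1 - 0.447²) = 1.118
Δt₀ = Δt/γ = 33.54/1.118 = 30.00 seconds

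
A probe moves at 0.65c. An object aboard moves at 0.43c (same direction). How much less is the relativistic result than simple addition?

Classical: u' + v = 0.43 + 0.65 = 1.08c
Relativistic: u = (0.43 + 0.65)/(1 + 0.2795) = 1.08/1.2795 = 0.8441c
Difference: 1.08 - 0.8441 = 0.2359c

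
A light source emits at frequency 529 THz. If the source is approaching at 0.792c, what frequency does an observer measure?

β = v/c = 0.792
(1+β)/(1-β) = 1.792/0.208 = 8.615
Doppler factor = √(8.615) = 2.935
f_obs = 529 × 2.935 = 1553 THz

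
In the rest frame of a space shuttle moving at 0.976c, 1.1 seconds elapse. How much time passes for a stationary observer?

Proper time Δt₀ = 1.1 seconds
γ = 1/√(1 - 0.976²) = 4.592
Δt = γΔt₀ = 4.592 × 1.1 = 5.051 seconds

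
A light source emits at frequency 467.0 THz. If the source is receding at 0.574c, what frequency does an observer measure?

β = v/c = 0.574
(1-β)/(1+β) = 0.426/1.574 = 0.27065
Doppler factor = √(0.27065) = 0.52024
f_obs = 467.0 × 0.52024 = 243.0 THz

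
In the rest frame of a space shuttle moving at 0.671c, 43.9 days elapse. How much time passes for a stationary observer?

Proper time Δt₀ = 43.9 days
γ = 1/√(1 - 0.671²) = 1.3487
Δt = γΔt₀ = 1.3487 × 43.9 = 59.21 days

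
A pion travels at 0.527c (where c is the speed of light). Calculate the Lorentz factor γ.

v/c = 0.527, so (v/c)² = 0.277729
1 - (v/c)² = 0.722271
γ = 1/√(0.722271) = 1.177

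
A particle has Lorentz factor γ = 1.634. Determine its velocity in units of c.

From γ = 1/√(1 - v²/c²):
1/γ² = 1/1.634² = 0.3745
v²/c² = 1 - 0.3745 = 0.6255
v/c = √(0.6255) = 0.7909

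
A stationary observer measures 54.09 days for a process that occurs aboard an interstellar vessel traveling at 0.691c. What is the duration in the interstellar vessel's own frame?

Dilated time Δt = 54.09 days
γ = 1/√(1 - 0.691²) = 1.3834
Δt₀ = Δt/γ = 54.09/1.3834 = 39.10 days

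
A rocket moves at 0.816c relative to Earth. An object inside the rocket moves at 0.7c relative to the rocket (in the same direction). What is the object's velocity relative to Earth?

u = (u' + v)/(1 + u'v/c²)
Numerator: 0.7 + 0.816 = 1.516
Denominator: 1 + 0.5712 = 1.5712
u = 1.516/1.5712 = 0.9649c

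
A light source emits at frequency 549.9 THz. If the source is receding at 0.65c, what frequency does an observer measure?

β = v/c = 0.65
(1-β)/(1+β) = 0.35/1.65 = 0.21212
Doppler factor = √(0.21212) = 0.4606
f_obs = 549.9 × 0.4606 = 253.3 THz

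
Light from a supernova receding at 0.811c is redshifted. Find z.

β = 0.811
(1+β)/(1-β) = 1.811/0.189 = 9.582
√(9.582) = 3.095
z = 3.095 - 1 = 2.095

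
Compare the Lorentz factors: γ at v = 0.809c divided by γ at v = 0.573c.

γ₁ = 1/√(1 - 0.809²) = 1.701
γ₂ = 1/√(1 - 0.573²) = 1.220
γ₁/γ₂ = 1.701/1.220 = 1.394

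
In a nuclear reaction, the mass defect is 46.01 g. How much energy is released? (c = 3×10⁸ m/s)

Convert mass defect: Δm = 46.01 g = 0.04601 kg
E = Δm·c² = 0.04601 × (3×10⁸)²
= 0.04601 × 9×10¹⁶ = 4.141×10¹⁵ J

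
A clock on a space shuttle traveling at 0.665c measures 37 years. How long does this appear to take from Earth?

Proper time Δt₀ = 37 years
γ = 1/√(1 - 0.665²) = 1.339
Δt = γΔt₀ = 1.339 × 37 = 49.54 years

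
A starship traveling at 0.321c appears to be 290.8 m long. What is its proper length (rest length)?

Contracted length L = 290.8 m
γ = 1/√(1 - 0.321²) = 1.05588
L₀ = γL = 1.05588 × 290.8 = 307.0 m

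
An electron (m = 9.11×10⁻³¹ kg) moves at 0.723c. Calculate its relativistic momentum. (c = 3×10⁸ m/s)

γ = 1/√(1 - 0.723²) = 1.4475
v = 0.723 × 3×10⁸ = 2.169×10⁸ m/s
p = γmv = 1.4475 × 9.11×10⁻³¹ × 2.169×10⁸ = 2.860×10⁻²² kg·m/s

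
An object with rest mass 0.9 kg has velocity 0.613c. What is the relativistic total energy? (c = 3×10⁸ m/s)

γ = 1/√(1 - 0.613²) = 1.266
mc² = 0.9 × (3×10⁸)² = 8.100×10¹⁶ J
E = γmc² = 1.266 × 8.100×10¹⁶ = 1.025×10¹⁷ J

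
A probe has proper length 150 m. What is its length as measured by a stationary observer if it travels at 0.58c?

Proper length L₀ = 150 m
γ = 1/√(1 - 0.58²) = 1.2276
L = L₀/γ = 150/1.2276 = 122.2 m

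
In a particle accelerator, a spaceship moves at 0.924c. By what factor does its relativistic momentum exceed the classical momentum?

p_rel = γmv, p_class = mv
Ratio = γ = 1/√(1 - 0.924²)
= 1/√(0.146224) = 2.615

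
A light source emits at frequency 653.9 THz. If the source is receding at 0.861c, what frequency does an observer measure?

β = v/c = 0.861
(1-β)/(1+β) = 0.139/1.861 = 0.07469
Doppler factor = √(0.07469) = 0.2733
f_obs = 653.9 × 0.2733 = 178.7 THz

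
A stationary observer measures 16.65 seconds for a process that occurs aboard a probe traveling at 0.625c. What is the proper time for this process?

Dilated time Δt = 16.65 seconds
γ = 1/√(1 - 0.625²) = 1.281
Δt₀ = Δt/γ = 16.65/1.281 = 13.00 seconds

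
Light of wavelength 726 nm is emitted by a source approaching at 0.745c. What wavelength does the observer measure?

β = 0.745
Wavelength Doppler factor = √(0.255/1.745) = √(0.14613) = 0.3823
λ_obs = 726 × 0.3823 = 277.5 nm (blueshift)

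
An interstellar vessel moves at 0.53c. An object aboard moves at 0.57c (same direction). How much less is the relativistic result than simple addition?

Classical: u' + v = 0.57 + 0.53 = 1.1c
Relativistic: u = (0.57 + 0.53)/(1 + 0.3021) = 1.1/1.3021 = 0.8448c
Difference: 1.1 - 0.8448 = 0.2552c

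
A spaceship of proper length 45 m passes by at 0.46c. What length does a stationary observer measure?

Proper length L₀ = 45 m
γ = 1/√(1 - 0.46²) = 1.126
L = L₀/γ = 45/1.126 = 39.96 m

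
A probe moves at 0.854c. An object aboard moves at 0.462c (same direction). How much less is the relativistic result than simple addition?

Classical: u' + v = 0.462 + 0.854 = 1.316c
Relativistic: u = (0.462 + 0.854)/(1 + 0.394548) = 1.316/1.394548 = 0.9437c
Difference: 1.316 - 0.9437 = 0.3723c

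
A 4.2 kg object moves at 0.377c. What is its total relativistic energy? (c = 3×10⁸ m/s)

γ = 1/√(1 - 0.377²) = 1.0797
mc² = 4.2 × (3×10⁸)² = 3.780×10¹⁷ J
E = γmc² = 1.0797 × 3.780×10¹⁷ = 4.081×10¹⁷ J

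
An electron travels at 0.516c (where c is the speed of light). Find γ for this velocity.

v/c = 0.516, so (v/c)² = 0.266256
1 - (v/c)² = 0.733744
γ = 1/√(0.733744) = 1.167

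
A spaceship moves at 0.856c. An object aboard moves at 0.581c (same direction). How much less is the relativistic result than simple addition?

Classical: u' + v = 0.581 + 0.856 = 1.437c
Relativistic: u = (0.581 + 0.856)/(1 + 0.497336) = 1.437/1.497336 = 0.9597c
Difference: 1.437 - 0.9597 = 0.4773c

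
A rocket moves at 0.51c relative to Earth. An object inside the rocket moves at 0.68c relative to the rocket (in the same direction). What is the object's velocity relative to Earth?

u = (u' + v)/(1 + u'v/c²)
Numerator: 0.68 + 0.51 = 1.19
Denominator: 1 + 0.3468 = 1.3468
u = 1.19/1.3468 = 0.8836c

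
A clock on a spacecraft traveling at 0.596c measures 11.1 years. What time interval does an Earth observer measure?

Proper time Δt₀ = 11.1 years
γ = 1/√(1 - 0.596²) = 1.245
Δt = γΔt₀ = 1.245 × 11.1 = 13.82 years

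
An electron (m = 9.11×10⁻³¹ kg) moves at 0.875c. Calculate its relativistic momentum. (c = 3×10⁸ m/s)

γ = 1/√(1 - 0.875²) = 2.0656
v = 0.875 × 3×10⁸ = 2.625×10⁸ m/s
p = γmv = 2.0656 × 9.11×10⁻³¹ × 2.625×10⁸ = 4.940×10⁻²² kg·m/s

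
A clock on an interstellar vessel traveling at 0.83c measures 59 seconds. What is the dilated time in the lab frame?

Proper time Δt₀ = 59 seconds
γ = 1/√(1 - 0.83²) = 1.793
Δt = γΔt₀ = 1.793 × 59 = 105.8 seconds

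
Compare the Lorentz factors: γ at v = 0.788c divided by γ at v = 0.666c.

γ₁ = 1/√(1 - 0.788²) = 1.6242
γ₂ = 1/√(1 - 0.666²) = 1.3406
γ₁/γ₂ = 1.6242/1.3406 = 1.212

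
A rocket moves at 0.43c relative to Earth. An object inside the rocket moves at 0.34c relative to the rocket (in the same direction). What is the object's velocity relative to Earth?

u = (u' + v)/(1 + u'v/c²)
Numerator: 0.34 + 0.43 = 0.77
Denominator: 1 + 0.1462 = 1.1462
u = 0.77/1.1462 = 0.6718c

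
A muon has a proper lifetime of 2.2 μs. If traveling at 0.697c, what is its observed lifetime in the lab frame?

Proper lifetime τ₀ = 2.2 μs
γ = 1/√(1 - 0.697²) = 1.3946
τ = γτ₀ = 1.3946 × 2.2 μs = 3.068 μs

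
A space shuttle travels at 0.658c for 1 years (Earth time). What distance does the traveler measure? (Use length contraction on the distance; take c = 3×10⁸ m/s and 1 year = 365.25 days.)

Earth distance: d = v × t = 0.658c × 1 yr = 6.229×10¹⁵ m
γ = 1.328
d' = d/γ = 6.229×10¹⁵/1.328 = 4.691×10¹⁵ m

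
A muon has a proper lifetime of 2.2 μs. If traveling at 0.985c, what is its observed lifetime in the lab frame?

Proper lifetime τ₀ = 2.2 μs
γ = 1/√(1 - 0.985²) = 5.795
τ = γτ₀ = 5.795 × 2.2 μs = 12.75 μs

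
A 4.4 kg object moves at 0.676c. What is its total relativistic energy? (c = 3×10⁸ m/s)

γ = 1/√(1 - 0.676²) = 1.357
mc² = 4.4 × (3×10⁸)² = 3.960×10¹⁷ J
E = γmc² = 1.357 × 3.960×10¹⁷ = 5.374×10¹⁷ J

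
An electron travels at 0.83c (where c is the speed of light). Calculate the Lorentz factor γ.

v/c = 0.83, so (v/c)² = 0.6889
1 - (v/c)² = 0.3111
γ = 1/√(0.3111) = 1.793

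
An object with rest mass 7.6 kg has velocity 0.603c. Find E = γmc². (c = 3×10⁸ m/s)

γ = 1/√(1 - 0.603²) = 1.2535
mc² = 7.6 × (3×10⁸)² = 6.840×10¹⁷ J
E = γmc² = 1.2535 × 6.840×10¹⁷ = 8.574×10¹⁷ J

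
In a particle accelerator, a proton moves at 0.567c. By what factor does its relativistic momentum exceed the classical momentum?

p_rel = γmv, p_class = mv
Ratio = γ = 1/√(1 - 0.567²)
= 1/√(0.678511) = 1.214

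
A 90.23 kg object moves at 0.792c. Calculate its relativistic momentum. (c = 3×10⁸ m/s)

γ = 1/√(1 - 0.792²) = 1.638
v = 0.792 × 3×10⁸ = 2.376×10⁸ m/s
p = γmv = 1.638 × 90.23 × 2.376×10⁸ = 3.512×10¹⁰ kg·m/s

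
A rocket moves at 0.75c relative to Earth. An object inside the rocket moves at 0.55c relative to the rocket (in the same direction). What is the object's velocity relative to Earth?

u = (u' + v)/(1 + u'v/c²)
Numerator: 0.55 + 0.75 = 1.3
Denominator: 1 + 0.4125 = 1.4125
u = 1.3/1.4125 = 0.9204c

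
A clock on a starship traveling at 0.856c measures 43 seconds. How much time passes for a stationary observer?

Proper time Δt₀ = 43 seconds
γ = 1/√(1 - 0.856²) = 1.93433
Δt = γΔt₀ = 1.93433 × 43 = 83.18 seconds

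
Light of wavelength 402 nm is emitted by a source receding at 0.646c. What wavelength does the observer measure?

β = 0.646
Wavelength Doppler factor = √(1.646/0.354) = √(4.6497) = 2.1563
λ_obs = 402 × 2.1563 = 866.8 nm (redshift)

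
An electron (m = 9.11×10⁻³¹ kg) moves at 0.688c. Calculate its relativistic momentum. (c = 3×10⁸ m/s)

γ = 1/√(1 - 0.688²) = 1.378
v = 0.688 × 3×10⁸ = 2.064×10⁸ m/s
p = γmv = 1.378 × 9.11×10⁻³¹ × 2.064×10⁸ = 2.591×10⁻²² kg·m/s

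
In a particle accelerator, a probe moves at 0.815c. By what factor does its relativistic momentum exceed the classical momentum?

p_rel = γmv, p_class = mv
Ratio = γ = 1/√(1 - 0.815²)
= 1/√(0.335775) = 1.726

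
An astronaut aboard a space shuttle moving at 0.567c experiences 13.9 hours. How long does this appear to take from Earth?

Proper time Δt₀ = 13.9 hours
γ = 1/√(1 - 0.567²) = 1.214
Δt = γΔt₀ = 1.214 × 13.9 = 16.87 hours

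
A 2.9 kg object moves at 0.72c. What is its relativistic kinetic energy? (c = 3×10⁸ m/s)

γ = 1/√(1 - 0.72²) = 1.441
γ - 1 = 0.4410
KE = (γ-1)mc² = 0.4410 × 2.9 × (3×10⁸)² = 1.151×10¹⁷ J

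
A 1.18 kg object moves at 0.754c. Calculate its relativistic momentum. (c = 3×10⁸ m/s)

γ = 1/√(1 - 0.754²) = 1.52236
v = 0.754 × 3×10⁸ = 2.262×10⁸ m/s
p = γmv = 1.52236 × 1.18 × 2.262×10⁸ = 4.063×10⁸ kg·m/s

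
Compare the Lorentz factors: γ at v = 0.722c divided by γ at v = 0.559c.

γ₁ = 1/√(1 - 0.722²) = 1.445
γ₂ = 1/√(1 - 0.559²) = 1.206
γ₁/γ₂ = 1.445/1.206 = 1.198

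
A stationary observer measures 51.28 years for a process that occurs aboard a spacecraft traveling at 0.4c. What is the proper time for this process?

Dilated time Δt = 51.28 years
γ = 1/√(1 - 0.4²) = 1.091
Δt₀ = Δt/γ = 51.28/1.091 = 47.00 years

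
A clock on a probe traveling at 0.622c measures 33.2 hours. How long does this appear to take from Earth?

Proper time Δt₀ = 33.2 hours
γ = 1/√(1 - 0.622²) = 1.277
Δt = γΔt₀ = 1.277 × 33.2 = 42.40 hours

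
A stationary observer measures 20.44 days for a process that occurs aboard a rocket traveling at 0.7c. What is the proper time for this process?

Dilated time Δt = 20.44 days
γ = 1/√(1 - 0.7²) = 1.400
Δt₀ = Δt/γ = 20.44/1.400 = 14.60 days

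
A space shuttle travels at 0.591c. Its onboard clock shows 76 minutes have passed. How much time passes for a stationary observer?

Proper time Δt₀ = 76 minutes
γ = 1/√(1 - 0.591²) = 1.23966
Δt = γΔt₀ = 1.23966 × 76 = 94.21 minutes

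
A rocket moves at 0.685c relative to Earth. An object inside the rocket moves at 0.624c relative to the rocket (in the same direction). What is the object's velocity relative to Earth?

u = (u' + v)/(1 + u'v/c²)
Numerator: 0.624 + 0.685 = 1.309
Denominator: 1 + 0.42744 = 1.42744
u = 1.309/1.42744 = 0.9170c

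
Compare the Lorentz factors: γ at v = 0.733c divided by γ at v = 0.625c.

γ₁ = 1/√(1 - 0.733²) = 1.470
γ₂ = 1/√(1 - 0.625²) = 1.281
γ₁/γ₂ = 1.470/1.281 = 1.148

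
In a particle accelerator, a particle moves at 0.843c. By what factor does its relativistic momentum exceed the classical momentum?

p_rel = γmv, p_class = mv
Ratio = γ = 1/√(1 - 0.843²)
= 1/√(0.289351) = 1.859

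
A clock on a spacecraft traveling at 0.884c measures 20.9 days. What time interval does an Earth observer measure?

Proper time Δt₀ = 20.9 days
γ = 1/√(1 - 0.884²) = 2.139
Δt = γΔt₀ = 2.139 × 20.9 = 44.71 days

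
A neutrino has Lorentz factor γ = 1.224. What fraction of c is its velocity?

From γ = 1/√(1 - v²/c²):
1/γ² = 1/1.224² = 0.6675
v²/c² = 1 - 0.6675 = 0.3325
v/c = √(0.3325) = 0.5766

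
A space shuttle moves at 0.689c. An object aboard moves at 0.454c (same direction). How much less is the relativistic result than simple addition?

Classical: u' + v = 0.454 + 0.689 = 1.143c
Relativistic: u = (0.454 + 0.689)/(1 + 0.312806) = 1.143/1.312806 = 0.8707c
Difference: 1.143 - 0.8707 = 0.2723c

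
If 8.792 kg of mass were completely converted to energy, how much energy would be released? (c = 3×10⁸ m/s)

Using E = mc²:
c² = (3×10⁸)² = 9×10¹⁶ m²/s²
E = 8.792 × 9×10¹⁶ = 7.913×10¹⁷ J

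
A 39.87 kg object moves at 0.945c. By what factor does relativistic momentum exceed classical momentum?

p_rel = γmv, p_class = mv
Ratio = γ = 1/√(1 - 0.945²) = 3.057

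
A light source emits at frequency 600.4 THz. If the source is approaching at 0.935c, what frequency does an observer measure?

β = v/c = 0.935
(1+β)/(1-β) = 1.935/0.065 = 29.77
Doppler factor = √(29.77) = 5.456
f_obs = 600.4 × 5.456 = 3276 THz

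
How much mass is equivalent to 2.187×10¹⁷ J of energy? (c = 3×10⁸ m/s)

From E = mc², we get m = E/c²
c² = (3×10⁸)² = 9×10¹⁶ m²/s²
m = 2.187×10¹⁷ / 9×10¹⁶ = 2.430 kg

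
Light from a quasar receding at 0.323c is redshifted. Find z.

β = 0.323
(1+β)/(1-β) = 1.323/0.677 = 1.954
√(1.954) = 1.3979
z = 1.3979 - 1 = 0.3979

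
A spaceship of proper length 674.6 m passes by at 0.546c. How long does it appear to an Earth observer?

Proper length L₀ = 674.6 m
γ = 1/√(1 - 0.546²) = 1.1936
L = L₀/γ = 674.6/1.1936 = 565.2 m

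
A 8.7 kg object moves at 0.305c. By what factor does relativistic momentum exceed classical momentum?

p_rel = γmv, p_class = mv
Ratio = γ = 1/√(1 - 0.305²) = 1.050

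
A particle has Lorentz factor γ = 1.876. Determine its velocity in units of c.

From γ = 1/√(1 - v²/c²):
1/γ² = 1/1.876² = 0.2841
v²/c² = 1 - 0.2841 = 0.7159
v/c = √(0.7159) = 0.8461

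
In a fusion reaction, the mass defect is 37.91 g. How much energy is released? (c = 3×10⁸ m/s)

Convert mass defect: Δm = 37.91 g = 0.03791 kg
E = Δm·c² = 0.03791 × (3×10⁸)²
= 0.03791 × 9×10¹⁶ = 3.412×10¹⁵ J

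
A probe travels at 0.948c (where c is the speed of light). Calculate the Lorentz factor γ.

v/c = 0.948, so (v/c)² = 0.898704
1 - (v/c)² = 0.101296
γ = 1/√(0.101296) = 3.142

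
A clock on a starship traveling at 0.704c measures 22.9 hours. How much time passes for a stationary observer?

Proper time Δt₀ = 22.9 hours
γ = 1/√(1 - 0.704²) = 1.408
Δt = γΔt₀ = 1.408 × 22.9 = 32.24 hours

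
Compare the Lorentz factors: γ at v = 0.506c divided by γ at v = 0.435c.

γ₁ = 1/√(1 - 0.506²) = 1.1594
γ₂ = 1/√(1 - 0.435²) = 1.1106
γ₁/γ₂ = 1.1594/1.1106 = 1.044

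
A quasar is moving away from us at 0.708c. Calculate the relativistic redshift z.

β = 0.708
(1+β)/(1-β) = 1.708/0.292 = 5.8493
√(5.8493) = 2.419
z = 2.419 - 1 = 1.419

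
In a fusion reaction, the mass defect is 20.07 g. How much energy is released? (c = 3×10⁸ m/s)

Convert mass defect: Δm = 20.07 g = 0.02007 kg
E = Δm·c² = 0.02007 × (3×10⁸)²
= 0.02007 × 9×10¹⁶ = 1.806×10¹⁵ J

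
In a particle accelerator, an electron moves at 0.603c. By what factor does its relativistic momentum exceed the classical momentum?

p_rel = γmv, p_class = mv
Ratio = γ = 1/√(1 - 0.603²)
= 1/√(0.636391) = 1.254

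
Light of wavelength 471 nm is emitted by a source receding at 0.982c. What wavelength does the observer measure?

β = 0.982
Wavelength Doppler factor = √(1.982/0.018) = √(110.1) = 10.493
λ_obs = 471 × 10.493 = 4942 nm (redshift)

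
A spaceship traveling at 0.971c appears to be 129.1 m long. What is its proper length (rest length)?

Contracted length L = 129.1 m
γ = 1/√(1 - 0.971²) = 4.183
L₀ = γL = 4.183 × 129.1 = 540.0 m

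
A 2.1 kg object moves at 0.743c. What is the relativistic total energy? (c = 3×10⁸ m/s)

γ = 1/√(1 - 0.743²) = 1.494
mc² = 2.1 × (3×10⁸)² = 1.890×10¹⁷ J
E = γmc² = 1.494 × 1.890×10¹⁷ = 2.824×10¹⁷ J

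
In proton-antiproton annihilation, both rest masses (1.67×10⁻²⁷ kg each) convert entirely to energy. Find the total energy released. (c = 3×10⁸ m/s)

Both particles have the same rest mass, so total mass = 2m
E = 2m·c² = 2 × 1.67×10⁻²⁷ × (3×10⁸)²
= 2 × 1.67×10⁻²⁷ × 9×10¹⁶
= 3.006×10⁻¹⁰ J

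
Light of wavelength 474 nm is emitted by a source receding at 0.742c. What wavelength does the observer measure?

β = 0.742
Wavelength Doppler factor = √(1.742/0.258) = √(6.7519) = 2.5984
λ_obs = 474 × 2.5984 = 1232 nm (redshift)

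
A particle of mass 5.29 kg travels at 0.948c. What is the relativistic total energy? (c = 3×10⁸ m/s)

γ = 1/√(1 - 0.948²) = 3.142
mc² = 5.29 × (3×10⁸)² = 4.761×10¹⁷ J
E = γmc² = 3.142 × 4.761×10¹⁷ = 1.496×10¹⁸ J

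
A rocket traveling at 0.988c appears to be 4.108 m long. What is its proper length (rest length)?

Contracted length L = 4.108 m
γ = 1/√(1 - 0.988²) = 6.474
L₀ = γL = 6.474 × 4.108 = 26.60 m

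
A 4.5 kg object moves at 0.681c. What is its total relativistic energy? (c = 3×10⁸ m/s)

γ = 1/√(1 - 0.681²) = 1.3656
mc² = 4.5 × (3×10⁸)² = 4.050×10¹⁷ J
E = γmc² = 1.3656 × 4.050×10¹⁷ = 5.531×10¹⁷ J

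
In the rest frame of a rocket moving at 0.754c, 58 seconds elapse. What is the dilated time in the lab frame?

Proper time Δt₀ = 58 seconds
γ = 1/√(1 - 0.754²) = 1.5224
Δt = γΔt₀ = 1.5224 × 58 = 88.30 seconds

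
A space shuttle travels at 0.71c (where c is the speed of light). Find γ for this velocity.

v/c = 0.71, so (v/c)² = 0.5041
1 - (v/c)² = 0.4959
γ = 1/√(0.4959) = 1.420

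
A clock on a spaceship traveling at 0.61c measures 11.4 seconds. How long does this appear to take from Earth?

Proper time Δt₀ = 11.4 seconds
γ = 1/√(1 - 0.61²) = 1.262
Δt = γΔt₀ = 1.262 × 11.4 = 14.39 seconds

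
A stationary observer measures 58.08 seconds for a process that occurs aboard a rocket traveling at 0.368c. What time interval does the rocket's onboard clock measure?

Dilated time Δt = 58.08 seconds
γ = 1/√(1 - 0.368²) = 1.0755
Δt₀ = Δt/γ = 58.08/1.0755 = 54.00 seconds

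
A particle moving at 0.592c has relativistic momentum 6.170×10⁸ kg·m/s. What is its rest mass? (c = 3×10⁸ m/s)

γ = 1/√(1 - 0.592²) = 1.2408
v = 0.592 × 3×10⁸ = 1.776×10⁸ m/s
m = p/(γv) = 6.170×10⁸/(1.2408 × 1.776×10⁸) = 2.800 kg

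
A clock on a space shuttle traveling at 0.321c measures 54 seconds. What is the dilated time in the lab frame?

Proper time Δt₀ = 54 seconds
γ = 1/√(1 - 0.321²) = 1.056
Δt = γΔt₀ = 1.056 × 54 = 57.02 seconds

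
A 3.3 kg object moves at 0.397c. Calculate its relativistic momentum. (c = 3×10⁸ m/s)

γ = 1/√(1 - 0.397²) = 1.0895
v = 0.397 × 3×10⁸ = 1.191×10⁸ m/s
p = γmv = 1.0895 × 3.3 × 1.191×10⁸ = 4.282×10⁸ kg·m/s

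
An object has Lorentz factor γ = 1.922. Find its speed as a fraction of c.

From γ = 1/√(1 - v²/c²):
1/γ² = 1/1.922² = 0.2707
v²/c² = 1 - 0.2707 = 0.7293
v/c = √(0.7293) = 0.8540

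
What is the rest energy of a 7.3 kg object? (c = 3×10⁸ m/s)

c² = (3×10⁸)² = 9.000×10¹⁶ m²/s²
E₀ = mc² = 7.3 × 9.000×10¹⁶ = 6.570×10¹⁷ J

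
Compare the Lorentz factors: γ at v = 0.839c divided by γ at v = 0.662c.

γ₁ = 1/√(1 - 0.839²) = 1.8378
γ₂ = 1/√(1 - 0.662²) = 1.3342
γ₁/γ₂ = 1.8378/1.3342 = 1.377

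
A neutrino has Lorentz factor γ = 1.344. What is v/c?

From γ = 1/√(1 - v²/c²):
1/γ² = 1/1.344² = 0.5536
v²/c² = 1 - 0.5536 = 0.4464
v/c = √(0.4464) = 0.6681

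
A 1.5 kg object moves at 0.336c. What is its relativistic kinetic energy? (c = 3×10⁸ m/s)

γ = 1/√(1 - 0.336²) = 1.061727
γ - 1 = 0.061727
KE = (γ-1)mc² = 0.061727 × 1.5 × (3×10⁸)² = 8.333×10¹⁵ J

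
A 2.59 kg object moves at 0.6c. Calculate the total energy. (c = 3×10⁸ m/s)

γ = 1/√(1 - 0.6²) = 1.250
mc² = 2.59 × (3×10⁸)² = 2.331×10¹⁷ J
E = γmc² = 1.250 × 2.331×10¹⁷ = 2.914×10¹⁷ J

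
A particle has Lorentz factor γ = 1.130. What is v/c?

From γ = 1/√(1 - v²/c²):
1/γ² = 1/1.130² = 0.7831
v²/c² = 1 - 0.7831 = 0.2169
v/c = √(0.2169) = 0.4657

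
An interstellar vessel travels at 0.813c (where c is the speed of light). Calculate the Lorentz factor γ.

v/c = 0.813, so (v/c)² = 0.660969
1 - (v/c)² = 0.339031
γ = 1/√(0.339031) = 1.717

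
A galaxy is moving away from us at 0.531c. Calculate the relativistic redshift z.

β = 0.531
(1+β)/(1-β) = 1.531/0.469 = 3.2644
√(3.2644) = 1.8068
z = 1.8068 - 1 = 0.8068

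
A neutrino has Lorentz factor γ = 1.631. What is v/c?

From γ = 1/√(1 - v²/c²):
1/γ² = 1/1.631² = 0.3759
v²/c² = 1 - 0.3759 = 0.6241
v/c = √(0.6241) = 0.7900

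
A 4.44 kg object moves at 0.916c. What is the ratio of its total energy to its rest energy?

E = γmc², E₀ = mc²
E/E₀ = γ = 1/√(1 - 0.916²) = 2.493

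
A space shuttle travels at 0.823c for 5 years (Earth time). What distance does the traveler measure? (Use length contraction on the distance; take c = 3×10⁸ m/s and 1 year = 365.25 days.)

Earth distance: d = v × t = 0.823c × 5 yr = 3.8958×10¹⁶ m
γ = 1.7604
d' = d/γ = 3.8958×10¹⁶/1.7604 = 2.213×10¹⁶ m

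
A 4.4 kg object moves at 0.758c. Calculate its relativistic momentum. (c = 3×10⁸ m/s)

γ = 1/√(1 - 0.758²) = 1.533
v = 0.758 × 3×10⁸ = 2.274×10⁸ m/s
p = γmv = 1.533 × 4.4 × 2.274×10⁸ = 1.534×10⁹ kg·m/s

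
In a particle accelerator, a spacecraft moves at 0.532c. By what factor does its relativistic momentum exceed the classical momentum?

p_rel = γmv, p_class = mv
Ratio = γ = 1/√(1 - 0.532²)
= 1/√(0.716976) = 1.181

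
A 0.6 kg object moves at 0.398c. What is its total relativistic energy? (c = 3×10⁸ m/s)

γ = 1/√(1 - 0.398²) = 1.090
mc² = 0.6 × (3×10⁸)² = 5.400×10¹⁶ J
E = γmc² = 1.090 × 5.400×10¹⁶ = 5.886×10¹⁶ J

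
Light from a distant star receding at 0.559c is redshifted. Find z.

β = 0.559
(1+β)/(1-β) = 1.559/0.441 = 3.535
√(3.535) = 1.8802
z = 1.8802 - 1 = 0.8802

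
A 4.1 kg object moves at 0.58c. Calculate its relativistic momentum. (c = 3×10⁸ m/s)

γ = 1/√(1 - 0.58²) = 1.22757
v = 0.58 × 3×10⁸ = 1.740×10⁸ m/s
p = γmv = 1.22757 × 4.1 × 1.740×10⁸ = 8.757×10⁸ kg·m/s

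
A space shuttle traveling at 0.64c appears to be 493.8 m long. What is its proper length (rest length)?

Contracted length L = 493.8 m
γ = 1/√(1 - 0.64²) = 1.30145
L₀ = γL = 1.30145 × 493.8 = 642.7 m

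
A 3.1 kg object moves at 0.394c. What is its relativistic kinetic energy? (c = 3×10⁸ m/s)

γ = 1/√(1 - 0.394²) = 1.08801
γ - 1 = 0.08801
KE = (γ-1)mc² = 0.08801 × 3.1 × (3×10⁸)² = 2.455×10¹⁶ J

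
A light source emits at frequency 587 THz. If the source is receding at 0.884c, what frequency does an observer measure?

β = v/c = 0.884
(1-β)/(1+β) = 0.116/1.884 = 0.061571
Doppler factor = √(0.061571) = 0.24814
f_obs = 587 × 0.24814 = 145.7 THz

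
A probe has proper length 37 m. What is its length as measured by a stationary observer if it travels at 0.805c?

Proper length L₀ = 37 m
γ = 1/√(1 - 0.805²) = 1.686
L = L₀/γ = 37/1.686 = 21.95 m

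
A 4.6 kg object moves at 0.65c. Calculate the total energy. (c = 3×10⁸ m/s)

γ = 1/√(1 - 0.65²) = 1.316
mc² = 4.6 × (3×10⁸)² = 4.140×10¹⁷ J
E = γmc² = 1.316 × 4.140×10¹⁷ = 5.448×10¹⁷ J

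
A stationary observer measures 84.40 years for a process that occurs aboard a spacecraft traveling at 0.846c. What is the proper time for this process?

Dilated time Δt = 84.40 years
γ = 1/√(1 - 0.846²) = 1.8755
Δt₀ = Δt/γ = 84.40/1.8755 = 45.00 years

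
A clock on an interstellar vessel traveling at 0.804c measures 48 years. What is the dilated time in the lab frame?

Proper time Δt₀ = 48 years
γ = 1/√(1 - 0.804²) = 1.6817
Δt = γΔt₀ = 1.6817 × 48 = 80.72 years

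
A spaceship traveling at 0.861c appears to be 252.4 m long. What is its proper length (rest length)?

Contracted length L = 252.4 m
γ = 1/√(1 - 0.861²) = 1.9662
L₀ = γL = 1.9662 × 252.4 = 496.3 m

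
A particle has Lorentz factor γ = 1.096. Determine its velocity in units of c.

From γ = 1/√(1 - v²/c²):
1/γ² = 1/1.096² = 0.8325
v²/c² = 1 - 0.8325 = 0.1675
v/c = √(0.1675) = 0.4093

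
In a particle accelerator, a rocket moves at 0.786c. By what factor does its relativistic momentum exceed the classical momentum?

p_rel = γmv, p_class = mv
Ratio = γ = 1/√(1 - 0.786²)
= 1/√(0.382204) = 1.618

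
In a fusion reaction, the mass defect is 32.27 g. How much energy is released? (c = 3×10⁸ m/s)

Convert mass defect: Δm = 32.27 g = 0.03227 kg
E = Δm·c² = 0.03227 × (3×10⁸)²
= 0.03227 × 9×10¹⁶ = 2.904×10¹⁵ J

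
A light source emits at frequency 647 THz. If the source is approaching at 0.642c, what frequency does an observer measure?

β = v/c = 0.642
(1+β)/(1-β) = 1.642/0.358 = 4.587
Doppler factor = √(4.587) = 2.142
f_obs = 647 × 2.142 = 1386 THz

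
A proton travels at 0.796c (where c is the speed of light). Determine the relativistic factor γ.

v/c = 0.796, so (v/c)² = 0.633616
1 - (v/c)² = 0.366384
γ = 1/√(0.366384) = 1.652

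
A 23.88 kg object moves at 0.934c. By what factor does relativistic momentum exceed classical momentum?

p_rel = γmv, p_class = mv
Ratio = γ = 1/√(1 - 0.934²) = 2.799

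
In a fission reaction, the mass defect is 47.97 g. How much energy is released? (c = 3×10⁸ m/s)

Convert mass defect: Δm = 47.97 g = 0.04797 kg
E = Δm·c² = 0.04797 × (3×10⁸)²
= 0.04797 × 9×10¹⁶ = 4.317×10¹⁵ J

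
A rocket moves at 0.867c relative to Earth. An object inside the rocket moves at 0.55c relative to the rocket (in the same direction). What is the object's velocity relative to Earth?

u = (u' + v)/(1 + u'v/c²)
Numerator: 0.55 + 0.867 = 1.417
Denominator: 1 + 0.47685 = 1.47685
u = 1.417/1.47685 = 0.9595c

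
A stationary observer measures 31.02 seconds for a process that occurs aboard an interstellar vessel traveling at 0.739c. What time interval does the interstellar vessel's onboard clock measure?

Dilated time Δt = 31.02 seconds
γ = 1/√(1 - 0.739²) = 1.484
Δt₀ = Δt/γ = 31.02/1.484 = 20.90 seconds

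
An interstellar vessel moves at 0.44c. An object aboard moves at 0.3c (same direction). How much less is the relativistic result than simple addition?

Classical: u' + v = 0.3 + 0.44 = 0.74c
Relativistic: u = (0.3 + 0.44)/(1 + 0.132) = 0.74/1.132 = 0.65371c
Difference: 0.74 - 0.65371 = 0.08629c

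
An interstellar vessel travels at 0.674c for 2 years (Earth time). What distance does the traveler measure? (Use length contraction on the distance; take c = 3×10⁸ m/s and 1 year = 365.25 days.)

Earth distance: d = v × t = 0.674c × 2 yr = 1.27619×10¹⁶ m
γ = 1.35367
d' = d/γ = 1.27619×10¹⁶/1.35367 = 9.428×10¹⁵ m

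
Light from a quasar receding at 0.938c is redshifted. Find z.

β = 0.938
(1+β)/(1-β) = 1.938/0.062 = 31.26
√(31.26) = 5.591
z = 5.591 - 1 = 4.591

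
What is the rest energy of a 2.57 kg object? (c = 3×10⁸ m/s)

c² = (3×10⁸)² = 9.000×10¹⁶ m²/s²
E₀ = mc² = 2.57 × 9.000×10¹⁶ = 2.313×10¹⁷ J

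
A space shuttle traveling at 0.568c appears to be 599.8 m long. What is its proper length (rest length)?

Contracted length L = 599.8 m
γ = 1/√(1 - 0.568²) = 1.215
L₀ = γL = 1.215 × 599.8 = 728.8 m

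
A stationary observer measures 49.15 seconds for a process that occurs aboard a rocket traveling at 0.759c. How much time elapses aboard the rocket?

Dilated time Δt = 49.15 seconds
γ = 1/√(1 - 0.759²) = 1.536
Δt₀ = Δt/γ = 49.15/1.536 = 32.00 seconds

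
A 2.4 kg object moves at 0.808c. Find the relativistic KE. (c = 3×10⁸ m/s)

γ = 1/√(1 - 0.808²) = 1.6973
γ - 1 = 0.6973
KE = (γ-1)mc² = 0.6973 × 2.4 × (3×10⁸)² = 1.506×10¹⁷ J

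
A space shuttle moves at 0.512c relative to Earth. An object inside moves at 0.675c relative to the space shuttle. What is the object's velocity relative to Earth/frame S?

u = (u' + v)/(1 + u'v/c²)
Numerator: 0.675 + 0.512 = 1.187
Denominator: 1 + 0.3456 = 1.3456
u = 1.187/1.3456 = 0.8821c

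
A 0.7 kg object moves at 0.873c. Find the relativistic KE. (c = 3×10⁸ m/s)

γ = 1/√(1 - 0.873²) = 2.05036
γ - 1 = 1.05036
KE = (γ-1)mc² = 1.05036 × 0.7 × (3×10⁸)² = 6.617×10¹⁶ J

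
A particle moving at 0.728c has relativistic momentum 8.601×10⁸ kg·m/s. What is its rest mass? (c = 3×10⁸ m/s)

γ = 1/√(1 - 0.728²) = 1.4586
v = 0.728 × 3×10⁸ = 2.184×10⁸ m/s
m = p/(γv) = 8.601×10⁸/(1.4586 × 2.184×10⁸) = 2.700 kg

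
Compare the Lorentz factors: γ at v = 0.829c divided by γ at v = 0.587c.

γ₁ = 1/√(1 - 0.829²) = 1.788
γ₂ = 1/√(1 - 0.587²) = 1.235
γ₁/γ₂ = 1.788/1.235 = 1.448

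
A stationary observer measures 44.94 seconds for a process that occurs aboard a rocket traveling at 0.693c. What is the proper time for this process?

Dilated time Δt = 44.94 seconds
γ = 1/√(1 - 0.693²) = 1.387
Δt₀ = Δt/γ = 44.94/1.387 = 32.40 seconds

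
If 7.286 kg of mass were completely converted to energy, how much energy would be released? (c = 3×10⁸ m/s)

Using E = mc²:
c² = (3×10⁸)² = 9×10¹⁶ m²/s²
E = 7.286 × 9×10¹⁶ = 6.557×10¹⁷ J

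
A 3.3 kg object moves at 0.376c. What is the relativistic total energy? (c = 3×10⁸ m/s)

γ = 1/√(1 - 0.376²) = 1.079
mc² = 3.3 × (3×10⁸)² = 2.970×10¹⁷ J
E = γmc² = 1.079 × 2.970×10¹⁷ = 3.205×10¹⁷ J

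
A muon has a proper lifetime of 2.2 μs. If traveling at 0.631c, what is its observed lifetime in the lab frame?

Proper lifetime τ₀ = 2.2 μs
γ = 1/√(1 - 0.631²) = 1.289
τ = γτ₀ = 1.289 × 2.2 μs = 2.836 μs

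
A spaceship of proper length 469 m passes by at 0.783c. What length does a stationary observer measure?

Proper length L₀ = 469 m
γ = 1/√(1 - 0.783²) = 1.608
L = L₀/γ = 469/1.608 = 291.7 m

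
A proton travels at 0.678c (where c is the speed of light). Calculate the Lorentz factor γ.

v/c = 0.678, so (v/c)² = 0.459684
1 - (v/c)² = 0.540316
γ = 1/√(0.540316) = 1.360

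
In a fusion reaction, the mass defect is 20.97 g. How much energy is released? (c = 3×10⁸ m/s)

Convert mass defect: Δm = 20.97 g = 0.02097 kg
E = Δm·c² = 0.02097 × (3×10⁸)²
= 0.02097 × 9×10¹⁶ = 1.887×10¹⁵ J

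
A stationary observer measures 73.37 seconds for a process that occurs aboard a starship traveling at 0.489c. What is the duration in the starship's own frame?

Dilated time Δt = 73.37 seconds
γ = 1/√(1 - 0.489²) = 1.1464
Δt₀ = Δt/γ = 73.37/1.1464 = 64.00 seconds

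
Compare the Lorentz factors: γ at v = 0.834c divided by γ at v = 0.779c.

γ₁ = 1/√(1 - 0.834²) = 1.812
γ₂ = 1/√(1 - 0.779²) = 1.595
γ₁/γ₂ = 1.812/1.595 = 1.136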